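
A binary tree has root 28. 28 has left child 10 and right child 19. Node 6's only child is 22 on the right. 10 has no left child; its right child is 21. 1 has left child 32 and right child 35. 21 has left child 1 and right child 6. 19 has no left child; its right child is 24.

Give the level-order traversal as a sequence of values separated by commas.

28, 10, 19, 21, 24, 1, 6, 32, 35, 22

Level-order visits nodes level by level from the root, left to right within each level.
Level 0: 28
Level 1: 10, 19
Level 2: 21, 24
Level 3: 1, 6
Level 4: 32, 35, 22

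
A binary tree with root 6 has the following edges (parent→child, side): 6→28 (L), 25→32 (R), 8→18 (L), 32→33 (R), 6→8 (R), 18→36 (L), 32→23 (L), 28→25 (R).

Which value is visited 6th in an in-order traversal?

6

In-order visits the left subtree, then the node, then the right subtree.
At 6: go left to 28.
  At 28: no left child.
  Visit 28.
  At 28: go right to 25.
    At 25: no left child.
    Visit 25.
    At 25: go right to 32.
      At 32: go left to 23.
        23 is a leaf — visit 23.
      Visit 32.
      At 32: go right to 33.
        33 is a leaf — visit 33.
Visit 6.
At 6: go right to 8.
  At 8: go left to 18.
    At 18: go left to 36.
      36 is a leaf — visit 36.
    Visit 18.
    At 18: no right child.
  Visit 8.
  At 8: no right child.
Full in-order sequence: 28, 25, 23, 32, 33, 6, 36, 18, 8.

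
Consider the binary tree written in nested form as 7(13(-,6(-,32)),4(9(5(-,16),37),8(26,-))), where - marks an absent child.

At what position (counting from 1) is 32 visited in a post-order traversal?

Post-order visits the left subtree, then the right subtree, then the node.
At 7: go left to 13.
  At 13: no left child.
  At 13: go right to 6.
    At 6: no left child.
    At 6: go right to 32.
      32 is a leaf — visit 32.
    Visit 6.
  Visit 13.
At 7: go right to 4.
  At 4: go left to 9.
    At 9: go left to 5.
      At 5: no left child.
      At 5: go right to 16.
        16 is a leaf — visit 16.
      Visit 5.
    At 9: go right to 37.
      37 is a leaf — visit 37.
    Visit 9.
  At 4: go right to 8.
    At 8: go left to 26.
      26 is a leaf — visit 26.
    At 8: no right child.
    Visit 8.
  Visit 4.
Visit 7.
Full post-order sequence: 32, 6, 13, 16, 5, 37, 9, 26, 8, 4, 7.

1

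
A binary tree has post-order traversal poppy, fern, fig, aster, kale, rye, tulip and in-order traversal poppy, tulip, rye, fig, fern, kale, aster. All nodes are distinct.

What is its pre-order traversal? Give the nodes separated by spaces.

The last element of post-order is the root; it splits in-order into left and right subtrees.
Root tulip: left subtree has 1 node {poppy}, right has 5 {rye, fig, fern, kale, aster}.
  Root rye: left subtree has 0 nodes { }, right has 4 {fig, fern, kale, aster}.
    Root kale: left subtree has 2 nodes {fig, fern}, right has 1 {aster}.
      Root fig: left subtree has 0 nodes { }, right has 1 {fern}.

tulip poppy rye kale fig fern aster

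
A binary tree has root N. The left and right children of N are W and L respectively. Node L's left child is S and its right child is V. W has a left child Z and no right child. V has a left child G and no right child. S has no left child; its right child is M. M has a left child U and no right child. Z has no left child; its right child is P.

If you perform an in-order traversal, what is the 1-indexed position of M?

In-order visits the left subtree, then the node, then the right subtree.
At N: go left to W.
  At W: go left to Z.
    At Z: no left child.
    Visit Z.
    At Z: go right to P.
      P is a leaf — visit P.
  Visit W.
  At W: no right child.
Visit N.
At N: go right to L.
  At L: go left to S.
    At S: no left child.
    Visit S.
    At S: go right to M.
      At M: go left to U.
        U is a leaf — visit U.
      Visit M.
      At M: no right child.
  Visit L.
  At L: go right to V.
    At V: go left to G.
      G is a leaf — visit G.
    Visit V.
    At V: no right child.
Full in-order sequence: Z, P, W, N, S, U, M, L, G, V.

7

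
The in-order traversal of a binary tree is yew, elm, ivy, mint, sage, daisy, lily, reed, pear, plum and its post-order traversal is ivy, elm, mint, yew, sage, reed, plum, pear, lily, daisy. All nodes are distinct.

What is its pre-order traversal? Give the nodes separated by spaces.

The last element of post-order is the root; it splits in-order into left and right subtrees.
Root daisy: left subtree has 5 nodes {yew, elm, ivy, mint, sage}, right has 4 {lily, reed, pear, plum}.
  Root sage: left subtree has 4 nodes {yew, elm, ivy, mint}, right has 0 { }.
    Root yew: left subtree has 0 nodes { }, right has 3 {elm, ivy, mint}.
      Root mint: left subtree has 2 nodes {elm, ivy}, right has 0 { }.
        Root elm: left subtree has 0 nodes { }, right has 1 {ivy}.
  Root lily: left subtree has 0 nodes { }, right has 3 {reed, pear, plum}.
    Root pear: left subtree has 1 node {reed}, right has 1 {plum}.

daisy sage yew mint elm ivy lily pear reed plum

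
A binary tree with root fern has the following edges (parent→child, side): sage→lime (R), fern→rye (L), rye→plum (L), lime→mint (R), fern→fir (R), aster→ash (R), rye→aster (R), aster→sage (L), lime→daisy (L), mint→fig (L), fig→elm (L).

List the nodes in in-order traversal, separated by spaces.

In-order visits the left subtree, then the node, then the right subtree.
At fern: go left to rye.
  At rye: go left to plum.
    plum is a leaf — visit plum.
  Visit rye.
  At rye: go right to aster.
    At aster: go left to sage.
      At sage: no left child.
      Visit sage.
      At sage: go right to lime.
        At lime: go left to daisy.
          daisy is a leaf — visit daisy.
        Visit lime.
        At lime: go right to mint.
          At mint: go left to fig.
            At fig: go left to elm.
              elm is a leaf — visit elm.
            Visit fig.
            At fig: no right child.
          Visit mint.
          At mint: no right child.
    Visit aster.
    At aster: go right to ash.
      ash is a leaf — visit ash.
Visit fern.
At fern: go right to fir.
  fir is a leaf — visit fir.

plum rye sage daisy lime elm fig mint aster ash fern fir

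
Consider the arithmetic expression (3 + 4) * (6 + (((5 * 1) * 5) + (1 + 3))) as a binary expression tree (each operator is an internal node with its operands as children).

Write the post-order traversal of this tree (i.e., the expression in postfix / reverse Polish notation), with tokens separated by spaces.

Post-order on an expression tree gives postfix notation: for each operator, emit left operand, right operand, then the operator.

3 4 + 6 5 1 * 5 * 1 3 + + + *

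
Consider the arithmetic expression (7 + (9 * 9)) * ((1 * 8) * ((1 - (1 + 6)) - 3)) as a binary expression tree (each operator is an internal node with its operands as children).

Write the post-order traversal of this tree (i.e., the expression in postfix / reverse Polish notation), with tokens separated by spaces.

Post-order on an expression tree gives postfix notation: for each operator, emit left operand, right operand, then the operator.

7 9 9 * + 1 8 * 1 1 6 + - 3 - * *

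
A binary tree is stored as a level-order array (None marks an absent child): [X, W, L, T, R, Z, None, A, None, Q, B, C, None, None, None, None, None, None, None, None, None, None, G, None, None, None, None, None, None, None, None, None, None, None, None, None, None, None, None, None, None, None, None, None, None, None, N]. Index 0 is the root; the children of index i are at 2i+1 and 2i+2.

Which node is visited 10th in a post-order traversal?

Post-order visits the left subtree, then the right subtree, then the node.
At X: go left to W.
  At W: go left to T.
    At T: go left to A.
      A is a leaf — visit A.
    At T: no right child.
    Visit T.
  At W: go right to R.
    At R: go left to Q.
      Q is a leaf — visit Q.
    At R: go right to B.
      At B: no left child.
      At B: go right to G.
        At G: no left child.
        At G: go right to N.
          N is a leaf — visit N.
        Visit G.
      Visit B.
    Visit R.
  Visit W.
At X: go right to L.
  At L: go left to Z.
    At Z: go left to C.
      C is a leaf — visit C.
    At Z: no right child.
    Visit Z.
  At L: no right child.
  Visit L.
Visit X.
Full post-order sequence: A, T, Q, N, G, B, R, W, C, Z, L, X.

Z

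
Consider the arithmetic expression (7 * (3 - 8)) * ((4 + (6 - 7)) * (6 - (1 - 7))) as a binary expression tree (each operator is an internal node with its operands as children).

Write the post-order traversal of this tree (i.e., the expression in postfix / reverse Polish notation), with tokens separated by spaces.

Post-order on an expression tree gives postfix notation: for each operator, emit left operand, right operand, then the operator.

7 3 8 - * 4 6 7 - + 6 1 7 - - * *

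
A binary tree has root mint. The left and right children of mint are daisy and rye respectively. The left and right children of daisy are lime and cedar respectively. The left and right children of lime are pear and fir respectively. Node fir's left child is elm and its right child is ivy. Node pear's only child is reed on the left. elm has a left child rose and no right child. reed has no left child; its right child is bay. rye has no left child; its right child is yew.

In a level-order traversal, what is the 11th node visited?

ivy

Level-order visits nodes level by level from the root, left to right within each level.
Level 0: mint
Level 1: daisy, rye
Level 2: lime, cedar, yew
Level 3: pear, fir
Level 4: reed, elm, ivy
Level 5: bay, rose
Full level-order sequence: mint, daisy, rye, lime, cedar, yew, pear, fir, reed, elm, ivy, bay, rose.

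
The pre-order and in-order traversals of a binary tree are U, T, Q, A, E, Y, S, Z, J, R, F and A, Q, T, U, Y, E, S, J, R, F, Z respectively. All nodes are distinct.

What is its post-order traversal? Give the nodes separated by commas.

A, Q, T, Y, F, R, J, Z, S, E, U

The first element of pre-order is the root; it splits in-order into left and right subtrees.
Root U: left subtree has 3 nodes {A, Q, T}, right has 7 {Y, E, S, J, R, F, Z}.
  Root T: left subtree has 2 nodes {A, Q}, right has 0 { }.
    Root Q: left subtree has 1 node {A}, right has 0 { }.
  Root E: left subtree has 1 node {Y}, right has 5 {S, J, R, F, Z}.
    Root S: left subtree has 0 nodes { }, right has 4 {J, R, F, Z}.
      Root Z: left subtree has 3 nodes {J, R, F}, right has 0 { }.
        Root J: left subtree has 0 nodes { }, right has 2 {R, F}.
          Root R: left subtree has 0 nodes { }, right has 1 {F}.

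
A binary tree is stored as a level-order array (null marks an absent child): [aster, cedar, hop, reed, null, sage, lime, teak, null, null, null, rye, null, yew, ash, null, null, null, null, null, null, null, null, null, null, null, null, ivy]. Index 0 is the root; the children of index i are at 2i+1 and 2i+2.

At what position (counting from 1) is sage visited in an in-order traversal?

In-order visits the left subtree, then the node, then the right subtree.
At aster: go left to cedar.
  At cedar: go left to reed.
    At reed: go left to teak.
      teak is a leaf — visit teak.
    Visit reed.
    At reed: no right child.
  Visit cedar.
  At cedar: no right child.
Visit aster.
At aster: go right to hop.
  At hop: go left to sage.
    At sage: go left to rye.
      rye is a leaf — visit rye.
    Visit sage.
    At sage: no right child.
  Visit hop.
  At hop: go right to lime.
    At lime: go left to yew.
      At yew: go left to ivy.
        ivy is a leaf — visit ivy.
      Visit yew.
      At yew: no right child.
    Visit lime.
    At lime: go right to ash.
      ash is a leaf — visit ash.
Full in-order sequence: teak, reed, cedar, aster, rye, sage, hop, ivy, yew, lime, ash.

6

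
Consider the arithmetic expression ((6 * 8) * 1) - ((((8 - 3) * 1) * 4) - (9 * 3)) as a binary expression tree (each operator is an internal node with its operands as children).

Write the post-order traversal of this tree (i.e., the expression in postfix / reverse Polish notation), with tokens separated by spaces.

Post-order on an expression tree gives postfix notation: for each operator, emit left operand, right operand, then the operator.

6 8 * 1 * 8 3 - 1 * 4 * 9 3 * - -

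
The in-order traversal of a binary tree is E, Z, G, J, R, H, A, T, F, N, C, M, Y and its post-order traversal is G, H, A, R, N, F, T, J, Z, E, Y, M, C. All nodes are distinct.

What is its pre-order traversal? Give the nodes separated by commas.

The last element of post-order is the root; it splits in-order into left and right subtrees.
Root C: left subtree has 10 nodes {E, Z, G, J, R, H, A, T, F, N}, right has 2 {M, Y}.
  Root E: left subtree has 0 nodes { }, right has 9 {Z, G, J, R, H, A, T, F, N}.
    Root Z: left subtree has 0 nodes { }, right has 8 {G, J, R, H, A, T, F, N}.
      Root J: left subtree has 1 node {G}, right has 6 {R, H, A, T, F, N}.
        Root T: left subtree has 3 nodes {R, H, A}, right has 2 {F, N}.
          Root R: left subtree has 0 nodes { }, right has 2 {H, A}.
            Root A: left subtree has 1 node {H}, right has 0 { }.
          Root F: left subtree has 0 nodes { }, right has 1 {N}.
  Root M: left subtree has 0 nodes { }, right has 1 {Y}.

C, E, Z, J, G, T, R, A, H, F, N, M, Y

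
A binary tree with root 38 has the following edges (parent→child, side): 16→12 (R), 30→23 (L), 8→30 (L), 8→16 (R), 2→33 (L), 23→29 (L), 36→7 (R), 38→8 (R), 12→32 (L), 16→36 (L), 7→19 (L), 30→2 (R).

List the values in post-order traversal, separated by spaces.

29 23 33 2 30 19 7 36 32 12 16 8 38

Post-order visits the left subtree, then the right subtree, then the node.
At 38: no left child.
At 38: go right to 8.
  At 8: go left to 30.
    At 30: go left to 23.
      At 23: go left to 29.
        29 is a leaf — visit 29.
      At 23: no right child.
      Visit 23.
    At 30: go right to 2.
      At 2: go left to 33.
        33 is a leaf — visit 33.
      At 2: no right child.
      Visit 2.
    Visit 30.
  At 8: go right to 16.
    At 16: go left to 36.
      At 36: no left child.
      At 36: go right to 7.
        At 7: go left to 19.
          19 is a leaf — visit 19.
        At 7: no right child.
        Visit 7.
      Visit 36.
    At 16: go right to 12.
      At 12: go left to 32.
        32 is a leaf — visit 32.
      At 12: no right child.
      Visit 12.
    Visit 16.
  Visit 8.
Visit 38.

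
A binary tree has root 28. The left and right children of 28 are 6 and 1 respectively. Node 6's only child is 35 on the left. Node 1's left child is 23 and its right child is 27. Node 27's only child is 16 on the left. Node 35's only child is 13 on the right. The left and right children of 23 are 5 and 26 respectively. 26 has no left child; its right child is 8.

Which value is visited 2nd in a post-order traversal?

Post-order visits the left subtree, then the right subtree, then the node.
At 28: go left to 6.
  At 6: go left to 35.
    At 35: no left child.
    At 35: go right to 13.
      13 is a leaf — visit 13.
    Visit 35.
  At 6: no right child.
  Visit 6.
At 28: go right to 1.
  At 1: go left to 23.
    At 23: go left to 5.
      5 is a leaf — visit 5.
    At 23: go right to 26.
      At 26: no left child.
      At 26: go right to 8.
        8 is a leaf — visit 8.
      Visit 26.
    Visit 23.
  At 1: go right to 27.
    At 27: go left to 16.
      16 is a leaf — visit 16.
    At 27: no right child.
    Visit 27.
  Visit 1.
Visit 28.
Full post-order sequence: 13, 35, 6, 5, 8, 26, 23, 16, 27, 1, 28.

35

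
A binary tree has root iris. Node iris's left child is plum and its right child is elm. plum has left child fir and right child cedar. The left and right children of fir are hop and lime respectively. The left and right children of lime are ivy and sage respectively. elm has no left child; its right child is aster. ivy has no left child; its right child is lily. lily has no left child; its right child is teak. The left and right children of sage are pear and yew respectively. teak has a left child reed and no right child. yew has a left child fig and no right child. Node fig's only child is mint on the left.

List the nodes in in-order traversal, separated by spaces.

hop fir ivy lily reed teak lime pear sage mint fig yew plum cedar iris elm aster

In-order visits the left subtree, then the node, then the right subtree.
At iris: go left to plum.
  At plum: go left to fir.
    At fir: go left to hop.
      hop is a leaf — visit hop.
    Visit fir.
    At fir: go right to lime.
      At lime: go left to ivy.
        At ivy: no left child.
        Visit ivy.
        At ivy: go right to lily.
          At lily: no left child.
          Visit lily.
          At lily: go right to teak.
            At teak: go left to reed.
              reed is a leaf — visit reed.
            Visit teak.
            At teak: no right child.
      Visit lime.
      At lime: go right to sage.
        At sage: go left to pear.
          pear is a leaf — visit pear.
        Visit sage.
        At sage: go right to yew.
          At yew: go left to fig.
            At fig: go left to mint.
              mint is a leaf — visit mint.
            Visit fig.
            At fig: no right child.
          Visit yew.
          At yew: no right child.
  Visit plum.
  At plum: go right to cedar.
    cedar is a leaf — visit cedar.
Visit iris.
At iris: go right to elm.
  At elm: no left child.
  Visit elm.
  At elm: go right to aster.
    aster is a leaf — visit aster.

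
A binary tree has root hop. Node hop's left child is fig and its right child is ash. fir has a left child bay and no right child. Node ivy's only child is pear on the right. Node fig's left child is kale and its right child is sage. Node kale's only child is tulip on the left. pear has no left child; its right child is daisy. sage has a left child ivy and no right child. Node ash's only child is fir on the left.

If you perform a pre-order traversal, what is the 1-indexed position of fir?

10

Pre-order visits the node, then its left subtree, then its right subtree.
Visit hop.
At hop: go left to fig.
  Visit fig.
  At fig: go left to kale.
    Visit kale.
    At kale: go left to tulip.
      tulip is a leaf — visit tulip.
    At kale: no right child.
  At fig: go right to sage.
    Visit sage.
    At sage: go left to ivy.
      Visit ivy.
      At ivy: no left child.
      At ivy: go right to pear.
        Visit pear.
        At pear: no left child.
        At pear: go right to daisy.
          daisy is a leaf — visit daisy.
    At sage: no right child.
At hop: go right to ash.
  Visit ash.
  At ash: go left to fir.
    Visit fir.
    At fir: go left to bay.
      bay is a leaf — visit bay.
    At fir: no right child.
  At ash: no right child.
Full pre-order sequence: hop, fig, kale, tulip, sage, ivy, pear, daisy, ash, fir, bay.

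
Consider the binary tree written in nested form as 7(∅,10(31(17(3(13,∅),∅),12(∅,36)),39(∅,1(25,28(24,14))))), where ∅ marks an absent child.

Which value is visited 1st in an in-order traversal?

In-order visits the left subtree, then the node, then the right subtree.
At 7: no left child.
Visit 7.
At 7: go right to 10.
  At 10: go left to 31.
    At 31: go left to 17.
      At 17: go left to 3.
        At 3: go left to 13.
          13 is a leaf — visit 13.
        Visit 3.
        At 3: no right child.
      Visit 17.
      At 17: no right child.
    Visit 31.
    At 31: go right to 12.
      At 12: no left child.
      Visit 12.
      At 12: go right to 36.
        36 is a leaf — visit 36.
  Visit 10.
  At 10: go right to 39.
    At 39: no left child.
    Visit 39.
    At 39: go right to 1.
      At 1: go left to 25.
        25 is a leaf — visit 25.
      Visit 1.
      At 1: go right to 28.
        At 28: go left to 24.
          24 is a leaf — visit 24.
        Visit 28.
        At 28: go right to 14.
          14 is a leaf — visit 14.
Full in-order sequence: 7, 13, 3, 17, 31, 12, 36, 10, 39, 25, 1, 24, 28, 14.

7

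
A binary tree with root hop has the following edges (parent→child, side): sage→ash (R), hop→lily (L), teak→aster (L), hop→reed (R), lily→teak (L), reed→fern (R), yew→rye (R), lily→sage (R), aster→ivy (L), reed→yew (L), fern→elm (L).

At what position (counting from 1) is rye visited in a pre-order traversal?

10

Pre-order visits the node, then its left subtree, then its right subtree.
Visit hop.
At hop: go left to lily.
  Visit lily.
  At lily: go left to teak.
    Visit teak.
    At teak: go left to aster.
      Visit aster.
      At aster: go left to ivy.
        ivy is a leaf — visit ivy.
      At aster: no right child.
    At teak: no right child.
  At lily: go right to sage.
    Visit sage.
    At sage: no left child.
    At sage: go right to ash.
      ash is a leaf — visit ash.
At hop: go right to reed.
  Visit reed.
  At reed: go left to yew.
    Visit yew.
    At yew: no left child.
    At yew: go right to rye.
      rye is a leaf — visit rye.
  At reed: go right to fern.
    Visit fern.
    At fern: go left to elm.
      elm is a leaf — visit elm.
    At fern: no right child.
Full pre-order sequence: hop, lily, teak, aster, ivy, sage, ash, reed, yew, rye, fern, elm.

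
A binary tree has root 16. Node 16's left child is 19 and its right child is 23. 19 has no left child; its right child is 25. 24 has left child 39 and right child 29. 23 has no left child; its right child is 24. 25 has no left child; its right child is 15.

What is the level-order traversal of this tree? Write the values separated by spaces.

Level-order visits nodes level by level from the root, left to right within each level.
Level 0: 16
Level 1: 19, 23
Level 2: 25, 24
Level 3: 15, 39, 29

16 19 23 25 24 15 39 29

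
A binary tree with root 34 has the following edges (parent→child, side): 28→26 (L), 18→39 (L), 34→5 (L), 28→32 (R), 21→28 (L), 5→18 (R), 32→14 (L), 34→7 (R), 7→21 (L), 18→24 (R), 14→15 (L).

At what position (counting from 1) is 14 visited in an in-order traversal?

9

In-order visits the left subtree, then the node, then the right subtree.
At 34: go left to 5.
  At 5: no left child.
  Visit 5.
  At 5: go right to 18.
    At 18: go left to 39.
      39 is a leaf — visit 39.
    Visit 18.
    At 18: go right to 24.
      24 is a leaf — visit 24.
Visit 34.
At 34: go right to 7.
  At 7: go left to 21.
    At 21: go left to 28.
      At 28: go left to 26.
        26 is a leaf — visit 26.
      Visit 28.
      At 28: go right to 32.
        At 32: go left to 14.
          At 14: go left to 15.
            15 is a leaf — visit 15.
          Visit 14.
          At 14: no right child.
        Visit 32.
        At 32: no right child.
    Visit 21.
    At 21: no right child.
  Visit 7.
  At 7: no right child.
Full in-order sequence: 5, 39, 18, 24, 34, 26, 28, 15, 14, 32, 21, 7.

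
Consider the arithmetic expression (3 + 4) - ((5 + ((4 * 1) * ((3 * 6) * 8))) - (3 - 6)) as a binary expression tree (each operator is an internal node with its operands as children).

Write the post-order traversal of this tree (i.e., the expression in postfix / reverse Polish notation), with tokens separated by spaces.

3 4 + 5 4 1 * 3 6 * 8 * * + 3 6 - - -

Post-order on an expression tree gives postfix notation: for each operator, emit left operand, right operand, then the operator.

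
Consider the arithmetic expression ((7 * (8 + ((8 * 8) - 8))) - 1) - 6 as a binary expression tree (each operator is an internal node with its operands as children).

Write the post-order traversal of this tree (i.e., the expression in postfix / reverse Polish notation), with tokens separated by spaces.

Post-order on an expression tree gives postfix notation: for each operator, emit left operand, right operand, then the operator.

7 8 8 8 * 8 - + * 1 - 6 -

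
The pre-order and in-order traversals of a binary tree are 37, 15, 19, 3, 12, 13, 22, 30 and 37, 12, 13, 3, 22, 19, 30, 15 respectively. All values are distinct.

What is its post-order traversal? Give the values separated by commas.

13, 12, 22, 3, 30, 19, 15, 37

The first element of pre-order is the root; it splits in-order into left and right subtrees.
Root 37: left subtree has 0 nodes { }, right has 7 {12, 13, 3, 22, 19, 30, 15}.
  Root 15: left subtree has 6 nodes {12, 13, 3, 22, 19, 30}, right has 0 { }.
    Root 19: left subtree has 4 nodes {12, 13, 3, 22}, right has 1 {30}.
      Root 3: left subtree has 2 nodes {12, 13}, right has 1 {22}.
        Root 12: left subtree has 0 nodes { }, right has 1 {13}.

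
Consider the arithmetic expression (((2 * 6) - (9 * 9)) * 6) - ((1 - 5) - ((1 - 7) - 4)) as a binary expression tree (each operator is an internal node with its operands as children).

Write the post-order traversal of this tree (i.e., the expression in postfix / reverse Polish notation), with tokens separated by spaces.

2 6 * 9 9 * - 6 * 1 5 - 1 7 - 4 - - -

Post-order on an expression tree gives postfix notation: for each operator, emit left operand, right operand, then the operator.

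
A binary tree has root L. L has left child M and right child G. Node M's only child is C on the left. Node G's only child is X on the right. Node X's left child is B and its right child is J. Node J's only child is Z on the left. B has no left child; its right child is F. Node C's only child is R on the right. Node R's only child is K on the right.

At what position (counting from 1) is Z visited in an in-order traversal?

In-order visits the left subtree, then the node, then the right subtree.
At L: go left to M.
  At M: go left to C.
    At C: no left child.
    Visit C.
    At C: go right to R.
      At R: no left child.
      Visit R.
      At R: go right to K.
        K is a leaf — visit K.
  Visit M.
  At M: no right child.
Visit L.
At L: go right to G.
  At G: no left child.
  Visit G.
  At G: go right to X.
    At X: go left to B.
      At B: no left child.
      Visit B.
      At B: go right to F.
        F is a leaf — visit F.
    Visit X.
    At X: go right to J.
      At J: go left to Z.
        Z is a leaf — visit Z.
      Visit J.
      At J: no right child.
Full in-order sequence: C, R, K, M, L, G, B, F, X, Z, J.

10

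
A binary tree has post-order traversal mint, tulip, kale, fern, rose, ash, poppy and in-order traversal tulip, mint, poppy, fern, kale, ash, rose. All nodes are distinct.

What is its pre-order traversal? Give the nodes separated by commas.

The last element of post-order is the root; it splits in-order into left and right subtrees.
Root poppy: left subtree has 2 nodes {tulip, mint}, right has 4 {fern, kale, ash, rose}.
  Root tulip: left subtree has 0 nodes { }, right has 1 {mint}.
  Root ash: left subtree has 2 nodes {fern, kale}, right has 1 {rose}.
    Root fern: left subtree has 0 nodes { }, right has 1 {kale}.

poppy, tulip, mint, ash, fern, kale, rose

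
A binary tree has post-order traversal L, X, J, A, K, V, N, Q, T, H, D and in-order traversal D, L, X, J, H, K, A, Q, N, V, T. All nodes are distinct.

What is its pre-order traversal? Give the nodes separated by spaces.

D H J X L T Q K A N V

The last element of post-order is the root; it splits in-order into left and right subtrees.
Root D: left subtree has 0 nodes { }, right has 10 {L, X, J, H, K, A, Q, N, V, T}.
  Root H: left subtree has 3 nodes {L, X, J}, right has 6 {K, A, Q, N, V, T}.
    Root J: left subtree has 2 nodes {L, X}, right has 0 { }.
      Root X: left subtree has 1 node {L}, right has 0 { }.
    Root T: left subtree has 5 nodes {K, A, Q, N, V}, right has 0 { }.
      Root Q: left subtree has 2 nodes {K, A}, right has 2 {N, V}.
        Root K: left subtree has 0 nodes { }, right has 1 {A}.
        Root N: left subtree has 0 nodes { }, right has 1 {V}.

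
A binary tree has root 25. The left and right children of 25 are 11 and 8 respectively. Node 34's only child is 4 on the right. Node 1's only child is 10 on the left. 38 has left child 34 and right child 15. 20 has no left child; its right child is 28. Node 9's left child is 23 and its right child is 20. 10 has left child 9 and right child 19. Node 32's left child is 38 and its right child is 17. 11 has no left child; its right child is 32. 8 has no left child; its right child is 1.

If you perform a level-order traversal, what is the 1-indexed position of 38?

Level-order visits nodes level by level from the root, left to right within each level.
Level 0: 25
Level 1: 11, 8
Level 2: 32, 1
Level 3: 38, 17, 10
Level 4: 34, 15, 9, 19
Level 5: 4, 23, 20
Level 6: 28
Full level-order sequence: 25, 11, 8, 32, 1, 38, 17, 10, 34, 15, 9, 19, 4, 23, 20, 28.

6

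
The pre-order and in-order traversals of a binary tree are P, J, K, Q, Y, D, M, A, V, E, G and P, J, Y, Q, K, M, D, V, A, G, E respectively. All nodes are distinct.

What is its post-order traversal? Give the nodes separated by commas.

The first element of pre-order is the root; it splits in-order into left and right subtrees.
Root P: left subtree has 0 nodes { }, right has 10 {J, Y, Q, K, M, D, V, A, G, E}.
  Root J: left subtree has 0 nodes { }, right has 9 {Y, Q, K, M, D, V, A, G, E}.
    Root K: left subtree has 2 nodes {Y, Q}, right has 6 {M, D, V, A, G, E}.
      Root Q: left subtree has 1 node {Y}, right has 0 { }.
      Root D: left subtree has 1 node {M}, right has 4 {V, A, G, E}.
        Root A: left subtree has 1 node {V}, right has 2 {G, E}.
          Root E: left subtree has 1 node {G}, right has 0 { }.

Y, Q, M, V, G, E, A, D, K, J, P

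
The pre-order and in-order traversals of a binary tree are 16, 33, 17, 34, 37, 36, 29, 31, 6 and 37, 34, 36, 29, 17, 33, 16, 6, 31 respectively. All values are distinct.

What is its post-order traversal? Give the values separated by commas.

The first element of pre-order is the root; it splits in-order into left and right subtrees.
Root 16: left subtree has 6 nodes {37, 34, 36, 29, 17, 33}, right has 2 {6, 31}.
  Root 33: left subtree has 5 nodes {37, 34, 36, 29, 17}, right has 0 { }.
    Root 17: left subtree has 4 nodes {37, 34, 36, 29}, right has 0 { }.
      Root 34: left subtree has 1 node {37}, right has 2 {36, 29}.
        Root 36: left subtree has 0 nodes { }, right has 1 {29}.
  Root 31: left subtree has 1 node {6}, right has 0 { }.

37, 29, 36, 34, 17, 33, 6, 31, 16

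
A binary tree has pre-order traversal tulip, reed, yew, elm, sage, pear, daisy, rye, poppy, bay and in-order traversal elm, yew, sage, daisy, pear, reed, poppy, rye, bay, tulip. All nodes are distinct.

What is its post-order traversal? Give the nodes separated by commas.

The first element of pre-order is the root; it splits in-order into left and right subtrees.
Root tulip: left subtree has 9 nodes {elm, yew, sage, daisy, pear, reed, poppy, rye, bay}, right has 0 { }.
  Root reed: left subtree has 5 nodes {elm, yew, sage, daisy, pear}, right has 3 {poppy, rye, bay}.
    Root yew: left subtree has 1 node {elm}, right has 3 {sage, daisy, pear}.
      Root sage: left subtree has 0 nodes { }, right has 2 {daisy, pear}.
        Root pear: left subtree has 1 node {daisy}, right has 0 { }.
    Root rye: left subtree has 1 node {poppy}, right has 1 {bay}.

elm, daisy, pear, sage, yew, poppy, bay, rye, reed, tulip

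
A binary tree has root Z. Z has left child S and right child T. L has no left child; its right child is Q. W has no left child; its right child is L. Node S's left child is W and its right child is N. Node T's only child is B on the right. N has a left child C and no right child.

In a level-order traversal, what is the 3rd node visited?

Level-order visits nodes level by level from the root, left to right within each level.
Level 0: Z
Level 1: S, T
Level 2: W, N, B
Level 3: L, C
Level 4: Q
Full level-order sequence: Z, S, T, W, N, B, L, C, Q.

T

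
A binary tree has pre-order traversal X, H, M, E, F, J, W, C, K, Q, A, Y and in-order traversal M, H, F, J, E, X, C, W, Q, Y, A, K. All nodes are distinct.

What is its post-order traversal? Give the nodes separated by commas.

M, J, F, E, H, C, Y, A, Q, K, W, X

The first element of pre-order is the root; it splits in-order into left and right subtrees.
Root X: left subtree has 5 nodes {M, H, F, J, E}, right has 6 {C, W, Q, Y, A, K}.
  Root H: left subtree has 1 node {M}, right has 3 {F, J, E}.
    Root E: left subtree has 2 nodes {F, J}, right has 0 { }.
      Root F: left subtree has 0 nodes { }, right has 1 {J}.
  Root W: left subtree has 1 node {C}, right has 4 {Q, Y, A, K}.
    Root K: left subtree has 3 nodes {Q, Y, A}, right has 0 { }.
      Root Q: left subtree has 0 nodes { }, right has 2 {Y, A}.
        Root A: left subtree has 1 node {Y}, right has 0 { }.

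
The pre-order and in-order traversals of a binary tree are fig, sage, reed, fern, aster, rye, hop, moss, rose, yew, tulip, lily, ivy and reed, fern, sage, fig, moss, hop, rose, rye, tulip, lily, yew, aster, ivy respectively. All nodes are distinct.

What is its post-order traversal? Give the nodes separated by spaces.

The first element of pre-order is the root; it splits in-order into left and right subtrees.
Root fig: left subtree has 3 nodes {reed, fern, sage}, right has 9 {moss, hop, rose, rye, tulip, lily, yew, aster, ivy}.
  Root sage: left subtree has 2 nodes {reed, fern}, right has 0 { }.
    Root reed: left subtree has 0 nodes { }, right has 1 {fern}.
  Root aster: left subtree has 7 nodes {moss, hop, rose, rye, tulip, lily, yew}, right has 1 {ivy}.
    Root rye: left subtree has 3 nodes {moss, hop, rose}, right has 3 {tulip, lily, yew}.
      Root hop: left subtree has 1 node {moss}, right has 1 {rose}.
      Root yew: left subtree has 2 nodes {tulip, lily}, right has 0 { }.
        Root tulip: left subtree has 0 nodes { }, right has 1 {lily}.

fern reed sage moss rose hop lily tulip yew rye ivy aster fig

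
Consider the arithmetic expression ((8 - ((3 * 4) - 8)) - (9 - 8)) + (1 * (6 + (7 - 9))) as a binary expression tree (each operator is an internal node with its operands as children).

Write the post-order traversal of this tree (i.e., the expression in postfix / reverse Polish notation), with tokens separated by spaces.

8 3 4 * 8 - - 9 8 - - 1 6 7 9 - + * +

Post-order on an expression tree gives postfix notation: for each operator, emit left operand, right operand, then the operator.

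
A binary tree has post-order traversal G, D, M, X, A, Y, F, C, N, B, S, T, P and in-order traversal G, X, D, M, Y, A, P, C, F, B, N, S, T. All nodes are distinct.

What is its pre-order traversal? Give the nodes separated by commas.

The last element of post-order is the root; it splits in-order into left and right subtrees.
Root P: left subtree has 6 nodes {G, X, D, M, Y, A}, right has 6 {C, F, B, N, S, T}.
  Root Y: left subtree has 4 nodes {G, X, D, M}, right has 1 {A}.
    Root X: left subtree has 1 node {G}, right has 2 {D, M}.
      Root M: left subtree has 1 node {D}, right has 0 { }.
  Root T: left subtree has 5 nodes {C, F, B, N, S}, right has 0 { }.
    Root S: left subtree has 4 nodes {C, F, B, N}, right has 0 { }.
      Root B: left subtree has 2 nodes {C, F}, right has 1 {N}.
        Root C: left subtree has 0 nodes { }, right has 1 {F}.

P, Y, X, G, M, D, A, T, S, B, C, F, N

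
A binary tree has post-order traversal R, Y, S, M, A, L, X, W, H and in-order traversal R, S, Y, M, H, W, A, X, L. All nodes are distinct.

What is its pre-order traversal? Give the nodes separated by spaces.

The last element of post-order is the root; it splits in-order into left and right subtrees.
Root H: left subtree has 4 nodes {R, S, Y, M}, right has 4 {W, A, X, L}.
  Root M: left subtree has 3 nodes {R, S, Y}, right has 0 { }.
    Root S: left subtree has 1 node {R}, right has 1 {Y}.
  Root W: left subtree has 0 nodes { }, right has 3 {A, X, L}.
    Root X: left subtree has 1 node {A}, right has 1 {L}.

H M S R Y W X A L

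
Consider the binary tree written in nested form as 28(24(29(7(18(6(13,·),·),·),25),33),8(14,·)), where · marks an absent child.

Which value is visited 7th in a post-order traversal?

Post-order visits the left subtree, then the right subtree, then the node.
At 28: go left to 24.
  At 24: go left to 29.
    At 29: go left to 7.
      At 7: go left to 18.
        At 18: go left to 6.
          At 6: go left to 13.
            13 is a leaf — visit 13.
          At 6: no right child.
          Visit 6.
        At 18: no right child.
        Visit 18.
      At 7: no right child.
      Visit 7.
    At 29: go right to 25.
      25 is a leaf — visit 25.
    Visit 29.
  At 24: go right to 33.
    33 is a leaf — visit 33.
  Visit 24.
At 28: go right to 8.
  At 8: go left to 14.
    14 is a leaf — visit 14.
  At 8: no right child.
  Visit 8.
Visit 28.
Full post-order sequence: 13, 6, 18, 7, 25, 29, 33, 24, 14, 8, 28.

33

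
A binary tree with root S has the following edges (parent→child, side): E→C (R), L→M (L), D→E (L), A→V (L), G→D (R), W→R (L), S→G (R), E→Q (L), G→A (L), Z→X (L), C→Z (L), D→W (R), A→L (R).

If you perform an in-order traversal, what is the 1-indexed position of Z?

In-order visits the left subtree, then the node, then the right subtree.
At S: no left child.
Visit S.
At S: go right to G.
  At G: go left to A.
    At A: go left to V.
      V is a leaf — visit V.
    Visit A.
    At A: go right to L.
      At L: go left to M.
        M is a leaf — visit M.
      Visit L.
      At L: no right child.
  Visit G.
  At G: go right to D.
    At D: go left to E.
      At E: go left to Q.
        Q is a leaf — visit Q.
      Visit E.
      At E: go right to C.
        At C: go left to Z.
          At Z: go left to X.
            X is a leaf — visit X.
          Visit Z.
          At Z: no right child.
        Visit C.
        At C: no right child.
    Visit D.
    At D: go right to W.
      At W: go left to R.
        R is a leaf — visit R.
      Visit W.
      At W: no right child.
Full in-order sequence: S, V, A, M, L, G, Q, E, X, Z, C, D, R, W.

10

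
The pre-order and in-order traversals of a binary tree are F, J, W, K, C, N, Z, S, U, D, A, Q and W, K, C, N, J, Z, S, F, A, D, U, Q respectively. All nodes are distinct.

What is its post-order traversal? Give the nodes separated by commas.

N, C, K, W, S, Z, J, A, D, Q, U, F

The first element of pre-order is the root; it splits in-order into left and right subtrees.
Root F: left subtree has 7 nodes {W, K, C, N, J, Z, S}, right has 4 {A, D, U, Q}.
  Root J: left subtree has 4 nodes {W, K, C, N}, right has 2 {Z, S}.
    Root W: left subtree has 0 nodes { }, right has 3 {K, C, N}.
      Root K: left subtree has 0 nodes { }, right has 2 {C, N}.
        Root C: left subtree has 0 nodes { }, right has 1 {N}.
    Root Z: left subtree has 0 nodes { }, right has 1 {S}.
  Root U: left subtree has 2 nodes {A, D}, right has 1 {Q}.
    Root D: left subtree has 1 node {A}, right has 0 { }.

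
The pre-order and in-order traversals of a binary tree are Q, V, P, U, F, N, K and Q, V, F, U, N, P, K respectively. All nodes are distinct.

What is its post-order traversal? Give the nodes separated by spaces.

The first element of pre-order is the root; it splits in-order into left and right subtrees.
Root Q: left subtree has 0 nodes { }, right has 6 {V, F, U, N, P, K}.
  Root V: left subtree has 0 nodes { }, right has 5 {F, U, N, P, K}.
    Root P: left subtree has 3 nodes {F, U, N}, right has 1 {K}.
      Root U: left subtree has 1 node {F}, right has 1 {N}.

F N U K P V Q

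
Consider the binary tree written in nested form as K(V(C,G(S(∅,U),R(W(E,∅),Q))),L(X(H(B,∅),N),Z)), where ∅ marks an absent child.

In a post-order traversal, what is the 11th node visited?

H

Post-order visits the left subtree, then the right subtree, then the node.
At K: go left to V.
  At V: go left to C.
    C is a leaf — visit C.
  At V: go right to G.
    At G: go left to S.
      At S: no left child.
      At S: go right to U.
        U is a leaf — visit U.
      Visit S.
    At G: go right to R.
      At R: go left to W.
        At W: go left to E.
          E is a leaf — visit E.
        At W: no right child.
        Visit W.
      At R: go right to Q.
        Q is a leaf — visit Q.
      Visit R.
    Visit G.
  Visit V.
At K: go right to L.
  At L: go left to X.
    At X: go left to H.
      At H: go left to B.
        B is a leaf — visit B.
      At H: no right child.
      Visit H.
    At X: go right to N.
      N is a leaf — visit N.
    Visit X.
  At L: go right to Z.
    Z is a leaf — visit Z.
  Visit L.
Visit K.
Full post-order sequence: C, U, S, E, W, Q, R, G, V, B, H, N, X, Z, L, K.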